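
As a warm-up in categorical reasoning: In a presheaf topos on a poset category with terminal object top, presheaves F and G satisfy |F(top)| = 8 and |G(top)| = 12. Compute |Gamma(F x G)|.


Global sections of a presheaf on a poset with terminal top satisfy
Gamma(H) ~ H(top). Presheaves admit pointwise products, so
(F x G)(top) = F(top) x G(top) (Cartesian product).
|Gamma(F x G)| = |F(top)| * |G(top)| = 8 * 12 = 96.

96


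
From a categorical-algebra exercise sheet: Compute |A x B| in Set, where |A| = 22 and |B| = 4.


In Set, the product A x B is the Cartesian product.
By the universal property, |A x B| = |A| * |B|.
|A x B| = 22 * 4 = 88

88


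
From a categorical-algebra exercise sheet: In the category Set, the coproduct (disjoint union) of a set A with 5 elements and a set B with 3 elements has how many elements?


In Set, the coproduct A + B is the disjoint union.
|A + B| = |A| + |B| = 5 + 3 = 8

8


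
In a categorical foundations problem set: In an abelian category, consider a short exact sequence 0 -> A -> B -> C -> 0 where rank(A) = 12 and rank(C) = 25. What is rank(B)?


For a short exact sequence 0 -> A -> B -> C -> 0,
rank is additive: rank(B) = rank(A) + rank(C).
rank(B) = 12 + 25 = 37

37


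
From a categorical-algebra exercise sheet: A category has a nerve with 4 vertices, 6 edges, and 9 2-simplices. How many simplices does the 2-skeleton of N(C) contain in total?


The 2-skeleton of the nerve N(C) consists of simplices in dimensions 0, 1, 2:
  |N(C)_0| = 4 (objects)
  |N(C)_1| = 6 (morphisms)
  |N(C)_2| = 9 (composable pairs)
Total = 4 + 6 + 9 = 19

19


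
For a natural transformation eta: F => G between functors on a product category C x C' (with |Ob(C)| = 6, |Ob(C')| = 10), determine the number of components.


A natural transformation eta: F => G assigns one component morphism per
object of the domain category.
The domain is the product category C x C', so
|Ob(C x C')| = |Ob(C)| * |Ob(C')| = 6 * 10 = 60.
Therefore eta has 60 component morphisms.

60


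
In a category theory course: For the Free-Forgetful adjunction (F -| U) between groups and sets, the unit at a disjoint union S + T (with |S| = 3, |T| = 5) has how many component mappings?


The unit eta_X: X -> U(F(X)) of the Free-Forgetful adjunction
maps each element of X to a generator of F(X). For X = S + T (disjoint
union in Set), |S + T| = |S| + |T|.
Total mappings = 3 + 5 = 8.

8


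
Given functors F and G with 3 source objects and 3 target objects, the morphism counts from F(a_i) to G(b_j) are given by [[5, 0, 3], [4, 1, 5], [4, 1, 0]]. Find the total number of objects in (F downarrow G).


Objects of (F downarrow G) are triples (a, b, h: F(a)->G(b)).
The count equals the sum of all entries in the hom-matrix.
sum(row 0) = 8
sum(row 1) = 10
sum(row 2) = 5
Grand total = 23

23


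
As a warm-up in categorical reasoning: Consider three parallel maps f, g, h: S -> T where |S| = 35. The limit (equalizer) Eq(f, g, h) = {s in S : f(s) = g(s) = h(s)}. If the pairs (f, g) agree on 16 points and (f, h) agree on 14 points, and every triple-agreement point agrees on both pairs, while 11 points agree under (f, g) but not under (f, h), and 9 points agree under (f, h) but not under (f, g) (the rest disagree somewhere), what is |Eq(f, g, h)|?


Eq(f, g, h) is the triple-agreement set: points in S where all three
maps take the same value. Using inclusion-exclusion on the pairwise data:
Pair (f, g) agrees on 16 points; pair (f, h) on 14 points.
Points agreeing under (f, g) but not (f, h) = 11; under (f, h) but not (f, g) = 9.
Triple-agreement = agreement-in-(f, g) minus points that agree under (f, g) but not (f, h):
|Eq(f, g, h)| = 16 - 11 = 5
(cross-check via (f, h): 14 - 9 = 5.)

5


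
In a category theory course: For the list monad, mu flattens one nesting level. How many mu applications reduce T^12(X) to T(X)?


Each application of mu: T^2 -> T removes one layer of nesting.
Starting at depth 12 (i.e., T^12(X)), we need to reach T(X).
Number of mu applications = 12 - 1 = 11

11


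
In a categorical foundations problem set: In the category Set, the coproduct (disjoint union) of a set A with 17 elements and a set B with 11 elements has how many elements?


In Set, the coproduct A + B is the disjoint union.
|A + B| = |A| + |B| = 17 + 11 = 28

28


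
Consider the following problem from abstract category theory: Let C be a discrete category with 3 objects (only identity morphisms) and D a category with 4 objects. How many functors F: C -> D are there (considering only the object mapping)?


A functor from a discrete category C to D is determined by
where each object maps. Each of the 3 objects of C can map
to any of the 4 objects of D independently.
Number of functors = 4^3 = 64

64


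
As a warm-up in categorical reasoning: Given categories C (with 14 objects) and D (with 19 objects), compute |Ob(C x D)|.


The product category C x D has objects that are pairs (c, d).
Number of pairs = |Ob(C)| * |Ob(D)| = 14 * 19 = 266

266


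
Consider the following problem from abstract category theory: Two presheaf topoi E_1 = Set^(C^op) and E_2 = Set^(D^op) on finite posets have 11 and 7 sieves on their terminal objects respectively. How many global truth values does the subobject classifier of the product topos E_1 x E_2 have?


In a product of presheaf topoi E_1 x E_2, the subobject classifier
is Omega = Omega_1 x Omega_2 (componentwise), so
|Omega(top)| = |Omega_1(top_1)| * |Omega_2(top_2)|.
= 11 * 7 = 77.

77


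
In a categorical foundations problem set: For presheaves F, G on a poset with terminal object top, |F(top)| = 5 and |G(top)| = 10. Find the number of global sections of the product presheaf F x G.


Global sections of a presheaf on a poset with terminal top satisfy
Gamma(H) ~ H(top). Presheaves admit pointwise products, so
(F x G)(top) = F(top) x G(top) (Cartesian product).
|Gamma(F x G)| = |F(top)| * |G(top)| = 5 * 10 = 50.

50


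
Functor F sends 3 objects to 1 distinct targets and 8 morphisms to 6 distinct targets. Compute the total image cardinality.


The image of F consists of distinct objects and distinct morphisms.
|Im(F)| on objects = 1
|Im(F)| on morphisms = 6
Total image cardinality = 1 + 6 = 7

7


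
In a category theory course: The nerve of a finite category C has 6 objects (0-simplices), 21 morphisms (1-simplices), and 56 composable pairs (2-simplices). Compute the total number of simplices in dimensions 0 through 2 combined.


The 2-skeleton of the nerve N(C) consists of simplices in dimensions 0, 1, 2:
  |N(C)_0| = 6 (objects)
  |N(C)_1| = 21 (morphisms)
  |N(C)_2| = 56 (composable pairs)
Total = 6 + 21 + 56 = 83

83


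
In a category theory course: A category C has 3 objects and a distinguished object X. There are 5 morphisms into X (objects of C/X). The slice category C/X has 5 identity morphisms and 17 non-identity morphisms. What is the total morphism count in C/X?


In the slice category C/X, objects are morphisms to X.
Identity morphisms: 5 (one per object of C/X).
Non-identity morphisms: 17.
Total = 5 + 17 = 22

22


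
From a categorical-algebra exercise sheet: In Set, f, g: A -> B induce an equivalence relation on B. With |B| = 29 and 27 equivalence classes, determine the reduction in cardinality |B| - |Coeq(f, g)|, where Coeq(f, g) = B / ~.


The coequalizer Coeq(f, g) = B / ~ has one element per equivalence class.
|B| = 29, |Coeq(f, g)| = 27.
|B| - |Coeq(f, g)| = 29 - 27 = 2.

2


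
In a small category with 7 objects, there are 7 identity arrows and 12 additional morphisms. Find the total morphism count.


Each object has an identity morphism, giving 7 identities.
Adding the 12 non-identity morphisms:
Total = 7 + 12 = 19

19


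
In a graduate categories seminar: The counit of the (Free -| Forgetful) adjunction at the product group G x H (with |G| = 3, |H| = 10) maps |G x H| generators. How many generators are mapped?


The counit epsilon_K: F(U(K)) -> K of the Free-Forgetful adjunction
maps |K| generators of F(U(K)) into K. For K = G x H (the product group),
|G x H| = |G| * |H|.
Total generators mapped = 3 * 10 = 30.

30


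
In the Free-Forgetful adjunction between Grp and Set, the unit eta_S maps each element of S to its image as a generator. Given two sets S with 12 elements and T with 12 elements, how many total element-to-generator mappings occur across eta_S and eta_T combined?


The unit eta_X: X -> U(F(X)) of the Free-Forgetful adjunction
maps each element of X to a generator of F(X). For X = S + T (disjoint
union in Set), |S + T| = |S| + |T|.
Total mappings = 12 + 12 = 24.

24


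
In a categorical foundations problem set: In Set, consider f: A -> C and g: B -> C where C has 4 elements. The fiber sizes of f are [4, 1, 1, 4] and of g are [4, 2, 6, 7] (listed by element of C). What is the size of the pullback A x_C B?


The pullback A x_C B consists of pairs (a, b) with f(a) = g(b).
For each element c in C, the fiber product has |f^-1(c)| * |g^-1(c)| elements.
Summing over C: 4 * 4 + 1 * 2 + 1 * 6 + 4 * 7
= 16 + 2 + 6 + 28 = 52

52


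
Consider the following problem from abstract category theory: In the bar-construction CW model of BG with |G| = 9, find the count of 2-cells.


In the bar-construction CW model of BG, the n-cells are indexed by
n-tuples [g_1|...|g_n] of non-identity elements of G (degenerate
simplices with some g_i = e do not contribute cells), so there are
(|G| - 1)^n n-cells.
For dim = 2 with |G| = 9:
cells = (9 - 1)^2 = 8^2 = 64

64


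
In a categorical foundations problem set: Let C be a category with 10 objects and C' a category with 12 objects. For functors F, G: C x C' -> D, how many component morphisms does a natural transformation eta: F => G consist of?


A natural transformation eta: F => G assigns one component morphism per
object of the domain category.
The domain is the product category C x C', so
|Ob(C x C')| = |Ob(C)| * |Ob(C')| = 10 * 12 = 120.
Therefore eta has 120 component morphisms.

120


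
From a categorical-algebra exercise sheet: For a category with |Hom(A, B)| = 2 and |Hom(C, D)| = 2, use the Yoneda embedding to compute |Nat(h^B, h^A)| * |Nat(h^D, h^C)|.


By the Yoneda lemma, Nat(h^B, h^A) is isomorphic to Hom(A, B),
so |Nat(h^B, h^A)| = |Hom(A, B)| and |Nat(h^D, h^C)| = |Hom(C, D)|.
|Hom(A, B)| = 2, |Hom(C, D)| = 2.
|Nat(h^B, h^A) x Nat(h^D, h^C)| = 2 * 2 = 4

4


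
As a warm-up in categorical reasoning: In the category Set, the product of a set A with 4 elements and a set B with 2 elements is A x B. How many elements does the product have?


In Set, the product A x B is the Cartesian product.
By the universal property, |A x B| = |A| * |B|.
|A x B| = 4 * 2 = 8

8


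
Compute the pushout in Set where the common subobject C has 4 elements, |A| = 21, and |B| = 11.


The pushout A +_C B identifies the images of C in A and B.
|A +_C B| = |A| + |B| - |C| (for injections).
= 21 + 11 - 4 = 28

28


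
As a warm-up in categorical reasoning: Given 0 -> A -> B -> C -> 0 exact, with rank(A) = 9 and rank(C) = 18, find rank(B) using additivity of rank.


For a short exact sequence 0 -> A -> B -> C -> 0,
rank is additive: rank(B) = rank(A) + rank(C).
rank(B) = 9 + 18 = 27

27


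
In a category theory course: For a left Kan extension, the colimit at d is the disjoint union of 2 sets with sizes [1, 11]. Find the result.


Pointwise, the left Kan extension (Lan_F H)(d) is the colimit, indexed
by the comma category (F downarrow d), of H composed with the
projection (F downarrow d) -> C. Here that colimit is given
as a coproduct (disjoint union) of sets, so its cardinality is the
sum of the sizes of the summands.
Coproduct of sets with sizes: 1 + 11
= 12

12


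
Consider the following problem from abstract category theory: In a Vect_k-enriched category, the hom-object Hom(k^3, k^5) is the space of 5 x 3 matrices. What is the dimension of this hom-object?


In Vect-enriched categories, Hom(k^n, k^m) is the space of m x n matrices.
dim(Hom(k^3, k^5)) = 5 * 3 = 15

15


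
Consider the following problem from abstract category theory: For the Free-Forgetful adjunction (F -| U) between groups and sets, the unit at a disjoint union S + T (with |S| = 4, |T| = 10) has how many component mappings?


The unit eta_X: X -> U(F(X)) of the Free-Forgetful adjunction
maps each element of X to a generator of F(X). For X = S + T (disjoint
union in Set), |S + T| = |S| + |T|.
Total mappings = 4 + 10 = 14.

14


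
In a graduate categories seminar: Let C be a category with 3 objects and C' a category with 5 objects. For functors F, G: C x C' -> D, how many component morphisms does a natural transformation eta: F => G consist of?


A natural transformation eta: F => G assigns one component morphism per
object of the domain category.
The domain is the product category C x C', so
|Ob(C x C')| = |Ob(C)| * |Ob(C')| = 3 * 5 = 15.
Therefore eta has 15 component morphisms.

15


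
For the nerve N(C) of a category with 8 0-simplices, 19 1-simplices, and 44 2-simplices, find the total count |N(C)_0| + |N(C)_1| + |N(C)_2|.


The 2-skeleton of the nerve N(C) consists of simplices in dimensions 0, 1, 2:
  |N(C)_0| = 8 (objects)
  |N(C)_1| = 19 (morphisms)
  |N(C)_2| = 44 (composable pairs)
Total = 8 + 19 + 44 = 71

71


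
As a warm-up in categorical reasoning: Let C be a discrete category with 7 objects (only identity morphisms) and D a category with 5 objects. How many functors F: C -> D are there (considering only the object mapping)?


A functor from a discrete category C to D is determined by
where each object maps. Each of the 7 objects of C can map
to any of the 5 objects of D independently.
Number of functors = 5^7 = 78125

78125


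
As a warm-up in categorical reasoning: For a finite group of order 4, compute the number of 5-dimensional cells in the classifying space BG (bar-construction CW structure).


In the bar-construction CW model of BG, the n-cells are indexed by
n-tuples [g_1|...|g_n] of non-identity elements of G (degenerate
simplices with some g_i = e do not contribute cells), so there are
(|G| - 1)^n n-cells.
For dim = 5 with |G| = 4:
cells = (4 - 1)^5 = 3^5 = 243

243


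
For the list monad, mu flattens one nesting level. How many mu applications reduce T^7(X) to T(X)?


Each application of mu: T^2 -> T removes one layer of nesting.
Starting at depth 7 (i.e., T^7(X)), we need to reach T(X).
Number of mu applications = 7 - 1 = 6

6


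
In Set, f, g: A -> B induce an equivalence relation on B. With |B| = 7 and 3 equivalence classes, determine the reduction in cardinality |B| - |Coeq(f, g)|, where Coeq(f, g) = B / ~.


The coequalizer Coeq(f, g) = B / ~ has one element per equivalence class.
|B| = 7, |Coeq(f, g)| = 3.
|B| - |Coeq(f, g)| = 7 - 3 = 4.

4


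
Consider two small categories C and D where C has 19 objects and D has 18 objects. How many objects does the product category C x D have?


The product category C x D has objects that are pairs (c, d).
Number of pairs = |Ob(C)| * |Ob(D)| = 19 * 18 = 342

342


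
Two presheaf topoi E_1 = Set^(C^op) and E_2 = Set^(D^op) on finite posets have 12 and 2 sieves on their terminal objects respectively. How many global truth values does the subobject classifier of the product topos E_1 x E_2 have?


In a product of presheaf topoi E_1 x E_2, the subobject classifier
is Omega = Omega_1 x Omega_2 (componentwise), so
|Omega(top)| = |Omega_1(top_1)| * |Omega_2(top_2)|.
= 12 * 2 = 24.

24


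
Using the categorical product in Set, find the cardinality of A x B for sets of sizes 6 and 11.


In Set, the product A x B is the Cartesian product.
By the universal property, |A x B| = |A| * |B|.
|A x B| = 6 * 11 = 66

66


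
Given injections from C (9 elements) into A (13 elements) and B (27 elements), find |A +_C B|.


The pushout A +_C B identifies the images of C in A and B.
|A +_C B| = |A| + |B| - |C| (for injections).
= 13 + 27 - 9 = 31

31


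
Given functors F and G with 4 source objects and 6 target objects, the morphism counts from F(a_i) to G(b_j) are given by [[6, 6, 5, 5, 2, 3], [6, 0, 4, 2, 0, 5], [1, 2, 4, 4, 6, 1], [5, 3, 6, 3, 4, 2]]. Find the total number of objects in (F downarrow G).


Objects of (F downarrow G) are triples (a, b, h: F(a)->G(b)).
The count equals the sum of all entries in the hom-matrix.
sum(row 0) = 27
sum(row 1) = 17
sum(row 2) = 18
sum(row 3) = 23
Grand total = 85

85


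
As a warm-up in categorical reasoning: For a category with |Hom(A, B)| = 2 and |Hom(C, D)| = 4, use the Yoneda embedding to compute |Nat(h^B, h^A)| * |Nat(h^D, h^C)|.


By the Yoneda lemma, Nat(h^B, h^A) is isomorphic to Hom(A, B),
so |Nat(h^B, h^A)| = |Hom(A, B)| and |Nat(h^D, h^C)| = |Hom(C, D)|.
|Hom(A, B)| = 2, |Hom(C, D)| = 4.
|Nat(h^B, h^A) x Nat(h^D, h^C)| = 2 * 4 = 8

8


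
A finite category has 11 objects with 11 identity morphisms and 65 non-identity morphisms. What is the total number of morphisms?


Each object has an identity morphism, giving 11 identities.
Adding the 65 non-identity morphisms:
Total = 11 + 65 = 76

76


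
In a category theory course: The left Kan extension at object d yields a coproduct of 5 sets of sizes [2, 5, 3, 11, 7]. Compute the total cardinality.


Pointwise, the left Kan extension (Lan_F H)(d) is the colimit, indexed
by the comma category (F downarrow d), of H composed with the
projection (F downarrow d) -> C. Here that colimit is given
as a coproduct (disjoint union) of sets, so its cardinality is the
sum of the sizes of the summands.
Coproduct of sets with sizes: 2 + 5 + 3 + 11 + 7
= 28

28


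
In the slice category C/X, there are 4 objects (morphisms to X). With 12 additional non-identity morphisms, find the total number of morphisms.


In the slice category C/X, objects are morphisms to X.
Identity morphisms: 4 (one per object of C/X).
Non-identity morphisms: 12.
Total = 4 + 12 = 16

16


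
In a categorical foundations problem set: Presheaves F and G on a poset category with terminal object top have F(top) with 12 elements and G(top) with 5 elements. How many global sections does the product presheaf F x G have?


Global sections of a presheaf on a poset with terminal top satisfy
Gamma(H) ~ H(top). Presheaves admit pointwise products, so
(F x G)(top) = F(top) x G(top) (Cartesian product).
|Gamma(F x G)| = |F(top)| * |G(top)| = 12 * 5 = 60.

60


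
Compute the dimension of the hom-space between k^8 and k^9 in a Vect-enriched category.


In Vect-enriched categories, Hom(k^n, k^m) is the space of m x n matrices.
dim(Hom(k^8, k^9)) = 9 * 8 = 72

72


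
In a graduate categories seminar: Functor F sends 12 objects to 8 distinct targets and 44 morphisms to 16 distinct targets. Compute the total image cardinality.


The image of F consists of distinct objects and distinct morphisms.
|Im(F)| on objects = 8
|Im(F)| on morphisms = 16
Total image cardinality = 8 + 16 = 24

24


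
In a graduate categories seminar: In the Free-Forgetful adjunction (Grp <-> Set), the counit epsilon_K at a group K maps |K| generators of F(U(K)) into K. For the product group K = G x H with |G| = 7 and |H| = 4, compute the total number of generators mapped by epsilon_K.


The counit epsilon_K: F(U(K)) -> K of the Free-Forgetful adjunction
maps |K| generators of F(U(K)) into K. For K = G x H (the product group),
|G x H| = |G| * |H|.
Total generators mapped = 7 * 4 = 28.

28


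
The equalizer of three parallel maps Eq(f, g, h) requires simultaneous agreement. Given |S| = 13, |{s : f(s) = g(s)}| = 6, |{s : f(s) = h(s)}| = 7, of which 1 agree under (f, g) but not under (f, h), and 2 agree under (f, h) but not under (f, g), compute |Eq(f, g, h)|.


Eq(f, g, h) is the triple-agreement set: points in S where all three
maps take the same value. Using inclusion-exclusion on the pairwise data:
Pair (f, g) agrees on 6 points; pair (f, h) on 7 points.
Points agreeing under (f, g) but not (f, h) = 1; under (f, h) but not (f, g) = 2.
Triple-agreement = agreement-in-(f, g) minus points that agree under (f, g) but not (f, h):
|Eq(f, g, h)| = 6 - 1 = 5
(cross-check via (f, h): 7 - 2 = 5.)

5


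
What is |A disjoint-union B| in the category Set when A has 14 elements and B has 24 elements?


In Set, the coproduct A + B is the disjoint union.
|A + B| = |A| + |B| = 14 + 24 = 38

38


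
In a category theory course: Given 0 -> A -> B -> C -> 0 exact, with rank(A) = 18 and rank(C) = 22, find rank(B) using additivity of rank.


For a short exact sequence 0 -> A -> B -> C -> 0,
rank is additive: rank(B) = rank(A) + rank(C).
rank(B) = 18 + 22 = 40

40


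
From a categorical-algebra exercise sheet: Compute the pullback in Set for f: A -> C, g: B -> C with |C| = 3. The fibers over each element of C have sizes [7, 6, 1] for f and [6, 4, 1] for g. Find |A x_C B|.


The pullback A x_C B consists of pairs (a, b) with f(a) = g(b).
For each element c in C, the fiber product has |f^-1(c)| * |g^-1(c)| elements.
Summing over C: 7 * 6 + 6 * 4 + 1 * 1
= 42 + 24 + 1 = 67

67


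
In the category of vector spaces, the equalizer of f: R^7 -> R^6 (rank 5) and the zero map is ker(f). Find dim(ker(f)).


The equalizer of f and the zero map is ker(f).
By the rank-nullity theorem: dim(ker(f)) = dim(domain) - rank(f).
dim(ker(f)) = 7 - 5 = 2

2


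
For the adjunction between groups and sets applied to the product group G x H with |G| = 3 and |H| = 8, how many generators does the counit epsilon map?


The counit epsilon_K: F(U(K)) -> K of the Free-Forgetful adjunction
maps |K| generators of F(U(K)) into K. For K = G x H (the product group),
|G x H| = |G| * |H|.
Total generators mapped = 3 * 8 = 24.

24


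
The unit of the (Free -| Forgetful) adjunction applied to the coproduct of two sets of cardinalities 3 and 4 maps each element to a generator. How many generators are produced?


The unit eta_X: X -> U(F(X)) of the Free-Forgetful adjunction
maps each element of X to a generator of F(X). For X = S + T (disjoint
union in Set), |S + T| = |S| + |T|.
Total mappings = 3 + 4 = 7.

7


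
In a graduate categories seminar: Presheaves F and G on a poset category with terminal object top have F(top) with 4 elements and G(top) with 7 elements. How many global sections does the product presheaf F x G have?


Global sections of a presheaf on a poset with terminal top satisfy
Gamma(H) ~ H(top). Presheaves admit pointwise products, so
(F x G)(top) = F(top) x G(top) (Cartesian product).
|Gamma(F x G)| = |F(top)| * |G(top)| = 4 * 7 = 28.

28


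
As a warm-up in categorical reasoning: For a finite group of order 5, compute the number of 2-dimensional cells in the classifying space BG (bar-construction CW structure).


In the bar-construction CW model of BG, the n-cells are indexed by
n-tuples [g_1|...|g_n] of non-identity elements of G (degenerate
simplices with some g_i = e do not contribute cells), so there are
(|G| - 1)^n n-cells.
For dim = 2 with |G| = 5:
cells = (5 - 1)^2 = 4^2 = 16

16


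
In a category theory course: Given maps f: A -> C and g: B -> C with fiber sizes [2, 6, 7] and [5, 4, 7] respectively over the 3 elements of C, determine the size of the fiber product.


The pullback A x_C B consists of pairs (a, b) with f(a) = g(b).
For each element c in C, the fiber product has |f^-1(c)| * |g^-1(c)| elements.
Summing over C: 2 * 5 + 6 * 4 + 7 * 7
= 10 + 24 + 49 = 83

83


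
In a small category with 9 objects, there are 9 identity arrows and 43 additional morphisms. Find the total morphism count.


Each object has an identity morphism, giving 9 identities.
Adding the 43 non-identity morphisms:
Total = 9 + 43 = 52

52


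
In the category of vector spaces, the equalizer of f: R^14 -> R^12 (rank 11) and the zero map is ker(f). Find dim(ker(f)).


The equalizer of f and the zero map is ker(f).
By the rank-nullity theorem: dim(ker(f)) = dim(domain) - rank(f).
dim(ker(f)) = 14 - 11 = 3

3


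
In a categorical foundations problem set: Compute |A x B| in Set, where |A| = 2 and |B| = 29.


In Set, the product A x B is the Cartesian product.
By the universal property, |A x B| = |A| * |B|.
|A x B| = 2 * 29 = 58

58


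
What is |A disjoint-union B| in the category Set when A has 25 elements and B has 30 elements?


In Set, the coproduct A + B is the disjoint union.
|A + B| = |A| + |B| = 25 + 30 = 55

55


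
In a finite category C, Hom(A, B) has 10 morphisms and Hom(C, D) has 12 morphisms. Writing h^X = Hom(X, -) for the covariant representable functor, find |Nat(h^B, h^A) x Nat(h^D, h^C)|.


By the Yoneda lemma, Nat(h^B, h^A) is isomorphic to Hom(A, B),
so |Nat(h^B, h^A)| = |Hom(A, B)| and |Nat(h^D, h^C)| = |Hom(C, D)|.
|Hom(A, B)| = 10, |Hom(C, D)| = 12.
|Nat(h^B, h^A) x Nat(h^D, h^C)| = 10 * 12 = 120

120


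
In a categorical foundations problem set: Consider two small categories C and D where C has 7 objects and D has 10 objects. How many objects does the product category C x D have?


The product category C x D has objects that are pairs (c, d).
Number of pairs = |Ob(C)| * |Ob(D)| = 7 * 10 = 70

70


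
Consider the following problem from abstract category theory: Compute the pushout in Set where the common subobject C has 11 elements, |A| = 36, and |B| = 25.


The pushout A +_C B identifies the images of C in A and B.
|A +_C B| = |A| + |B| - |C| (for injections).
= 36 + 25 - 11 = 50

50


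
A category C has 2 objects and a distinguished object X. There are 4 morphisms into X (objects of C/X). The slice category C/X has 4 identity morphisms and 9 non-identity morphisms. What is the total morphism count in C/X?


In the slice category C/X, objects are morphisms to X.
Identity morphisms: 4 (one per object of C/X).
Non-identity morphisms: 9.
Total = 4 + 9 = 13

13


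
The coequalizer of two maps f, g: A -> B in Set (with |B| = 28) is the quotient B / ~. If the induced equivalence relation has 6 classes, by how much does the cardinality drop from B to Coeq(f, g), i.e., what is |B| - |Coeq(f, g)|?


The coequalizer Coeq(f, g) = B / ~ has one element per equivalence class.
|B| = 28, |Coeq(f, g)| = 6.
|B| - |Coeq(f, g)| = 28 - 6 = 22.

22


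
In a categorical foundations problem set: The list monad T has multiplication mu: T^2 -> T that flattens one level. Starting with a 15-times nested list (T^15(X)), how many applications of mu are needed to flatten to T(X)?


Each application of mu: T^2 -> T removes one layer of nesting.
Starting at depth 15 (i.e., T^15(X)), we need to reach T(X).
Number of mu applications = 15 - 1 = 14

14


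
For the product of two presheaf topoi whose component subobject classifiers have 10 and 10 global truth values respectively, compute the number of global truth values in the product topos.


In a product of presheaf topoi E_1 x E_2, the subobject classifier
is Omega = Omega_1 x Omega_2 (componentwise), so
|Omega(top)| = |Omega_1(top_1)| * |Omega_2(top_2)|.
= 10 * 10 = 100.

100


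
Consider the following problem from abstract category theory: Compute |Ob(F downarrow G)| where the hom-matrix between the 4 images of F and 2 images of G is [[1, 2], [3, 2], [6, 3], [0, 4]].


Objects of (F downarrow G) are triples (a, b, h: F(a)->G(b)).
The count equals the sum of all entries in the hom-matrix.
sum(row 0) = 3
sum(row 1) = 5
sum(row 2) = 9
sum(row 3) = 4
Grand total = 21

21


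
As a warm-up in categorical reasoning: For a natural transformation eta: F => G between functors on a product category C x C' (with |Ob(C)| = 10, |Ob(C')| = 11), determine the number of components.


A natural transformation eta: F => G assigns one component morphism per
object of the domain category.
The domain is the product category C x C', so
|Ob(C x C')| = |Ob(C)| * |Ob(C')| = 10 * 11 = 110.
Therefore eta has 110 component morphisms.

110


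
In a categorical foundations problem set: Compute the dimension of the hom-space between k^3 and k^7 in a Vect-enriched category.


In Vect-enriched categories, Hom(k^n, k^m) is the space of m x n matrices.
dim(Hom(k^3, k^7)) = 7 * 3 = 21

21


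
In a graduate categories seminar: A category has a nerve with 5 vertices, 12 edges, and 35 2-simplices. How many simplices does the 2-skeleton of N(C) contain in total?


The 2-skeleton of the nerve N(C) consists of simplices in dimensions 0, 1, 2:
  |N(C)_0| = 5 (objects)
  |N(C)_1| = 12 (morphisms)
  |N(C)_2| = 35 (composable pairs)
Total = 5 + 12 + 35 = 52

52


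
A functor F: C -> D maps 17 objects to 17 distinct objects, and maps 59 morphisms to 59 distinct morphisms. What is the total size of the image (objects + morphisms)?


The image of F consists of distinct objects and distinct morphisms.
|Im(F)| on objects = 17
|Im(F)| on morphisms = 59
Total image cardinality = 17 + 59 = 76

76


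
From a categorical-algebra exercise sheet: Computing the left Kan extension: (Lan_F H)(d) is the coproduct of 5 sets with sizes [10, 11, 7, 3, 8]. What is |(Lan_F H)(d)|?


Pointwise, the left Kan extension (Lan_F H)(d) is the colimit, indexed
by the comma category (F downarrow d), of H composed with the
projection (F downarrow d) -> C. Here that colimit is given
as a coproduct (disjoint union) of sets, so its cardinality is the
sum of the sizes of the summands.
Coproduct of sets with sizes: 10 + 11 + 7 + 3 + 8
= 39

39


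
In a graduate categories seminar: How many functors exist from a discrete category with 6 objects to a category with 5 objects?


A functor from a discrete category C to D is determined by
where each object maps. Each of the 6 objects of C can map
to any of the 5 objects of D independently.
Number of functors = 5^6 = 15625

15625


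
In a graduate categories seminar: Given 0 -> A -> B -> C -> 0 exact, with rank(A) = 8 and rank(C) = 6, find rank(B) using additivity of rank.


For a short exact sequence 0 -> A -> B -> C -> 0,
rank is additive: rank(B) = rank(A) + rank(C).
rank(B) = 8 + 6 = 14

14


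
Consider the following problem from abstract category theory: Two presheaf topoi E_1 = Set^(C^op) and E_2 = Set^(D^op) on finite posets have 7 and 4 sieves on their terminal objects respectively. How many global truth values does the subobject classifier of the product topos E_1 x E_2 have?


In a product of presheaf topoi E_1 x E_2, the subobject classifier
is Omega = Omega_1 x Omega_2 (componentwise), so
|Omega(top)| = |Omega_1(top_1)| * |Omega_2(top_2)|.
= 7 * 4 = 28.

28


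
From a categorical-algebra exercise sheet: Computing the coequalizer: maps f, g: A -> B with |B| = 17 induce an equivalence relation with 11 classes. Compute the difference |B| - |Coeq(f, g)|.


The coequalizer Coeq(f, g) = B / ~ has one element per equivalence class.
|B| = 17, |Coeq(f, g)| = 11.
|B| - |Coeq(f, g)| = 17 - 11 = 6.

6


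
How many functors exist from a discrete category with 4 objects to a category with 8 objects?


A functor from a discrete category C to D is determined by
where each object maps. Each of the 4 objects of C can map
to any of the 8 objects of D independently.
Number of functors = 8^4 = 4096

4096


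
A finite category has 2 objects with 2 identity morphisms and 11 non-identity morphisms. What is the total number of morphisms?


Each object has an identity morphism, giving 2 identities.
Adding the 11 non-identity morphisms:
Total = 2 + 11 = 13

13


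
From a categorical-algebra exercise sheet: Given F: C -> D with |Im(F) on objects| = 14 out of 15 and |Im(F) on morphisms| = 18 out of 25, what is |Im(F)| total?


The image of F consists of distinct objects and distinct morphisms.
|Im(F)| on objects = 14
|Im(F)| on morphisms = 18
Total image cardinality = 14 + 18 = 32

32


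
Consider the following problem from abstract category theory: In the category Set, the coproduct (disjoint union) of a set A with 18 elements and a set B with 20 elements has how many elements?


In Set, the coproduct A + B is the disjoint union.
|A + B| = |A| + |B| = 18 + 20 = 38

38


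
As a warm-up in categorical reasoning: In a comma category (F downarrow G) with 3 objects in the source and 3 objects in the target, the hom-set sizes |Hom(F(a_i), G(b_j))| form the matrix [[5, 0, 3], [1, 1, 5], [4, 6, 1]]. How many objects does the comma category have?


Objects of (F downarrow G) are triples (a, b, h: F(a)->G(b)).
The count equals the sum of all entries in the hom-matrix.
sum(row 0) = 8
sum(row 1) = 7
sum(row 2) = 11
Grand total = 26

26


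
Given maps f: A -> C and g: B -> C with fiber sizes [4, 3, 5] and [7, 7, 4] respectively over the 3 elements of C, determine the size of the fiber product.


The pullback A x_C B consists of pairs (a, b) with f(a) = g(b).
For each element c in C, the fiber product has |f^-1(c)| * |g^-1(c)| elements.
Summing over C: 4 * 7 + 3 * 7 + 5 * 4
= 28 + 21 + 20 = 69

69


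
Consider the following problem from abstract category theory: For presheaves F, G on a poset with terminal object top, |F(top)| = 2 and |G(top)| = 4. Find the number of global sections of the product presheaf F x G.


Global sections of a presheaf on a poset with terminal top satisfy
Gamma(H) ~ H(top). Presheaves admit pointwise products, so
(F x G)(top) = F(top) x G(top) (Cartesian product).
|Gamma(F x G)| = |F(top)| * |G(top)| = 2 * 4 = 8.

8


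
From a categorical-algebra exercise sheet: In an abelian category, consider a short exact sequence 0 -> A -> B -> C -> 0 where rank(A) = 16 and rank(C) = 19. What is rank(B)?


For a short exact sequence 0 -> A -> B -> C -> 0,
rank is additive: rank(B) = rank(A) + rank(C).
rank(B) = 16 + 19 = 35

35


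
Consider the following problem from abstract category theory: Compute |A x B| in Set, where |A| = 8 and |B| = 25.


In Set, the product A x B is the Cartesian product.
By the universal property, |A x B| = |A| * |B|.
|A x B| = 8 * 25 = 200

200


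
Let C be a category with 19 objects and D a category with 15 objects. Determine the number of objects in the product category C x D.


The product category C x D has objects that are pairs (c, d).
Number of pairs = |Ob(C)| * |Ob(D)| = 19 * 15 = 285

285


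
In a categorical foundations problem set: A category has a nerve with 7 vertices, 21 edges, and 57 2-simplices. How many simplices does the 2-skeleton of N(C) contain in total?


The 2-skeleton of the nerve N(C) consists of simplices in dimensions 0, 1, 2:
  |N(C)_0| = 7 (objects)
  |N(C)_1| = 21 (morphisms)
  |N(C)_2| = 57 (composable pairs)
Total = 7 + 21 + 57 = 85

85


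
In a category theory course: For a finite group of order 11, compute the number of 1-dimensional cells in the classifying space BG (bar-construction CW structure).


In the bar-construction CW model of BG, the n-cells are indexed by
n-tuples [g_1|...|g_n] of non-identity elements of G (degenerate
simplices with some g_i = e do not contribute cells), so there are
(|G| - 1)^n n-cells.
For dim = 1 with |G| = 11:
cells = (11 - 1)^1 = 10^1 = 10

10


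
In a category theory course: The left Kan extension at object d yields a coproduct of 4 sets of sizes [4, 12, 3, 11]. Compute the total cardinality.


Pointwise, the left Kan extension (Lan_F H)(d) is the colimit, indexed
by the comma category (F downarrow d), of H composed with the
projection (F downarrow d) -> C. Here that colimit is given
as a coproduct (disjoint union) of sets, so its cardinality is the
sum of the sizes of the summands.
Coproduct of sets with sizes: 4 + 12 + 3 + 11
= 30

30


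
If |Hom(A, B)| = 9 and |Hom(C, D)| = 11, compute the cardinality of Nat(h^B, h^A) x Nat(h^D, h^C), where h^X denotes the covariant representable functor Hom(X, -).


By the Yoneda lemma, Nat(h^B, h^A) is isomorphic to Hom(A, B),
so |Nat(h^B, h^A)| = |Hom(A, B)| and |Nat(h^D, h^C)| = |Hom(C, D)|.
|Hom(A, B)| = 9, |Hom(C, D)| = 11.
|Nat(h^B, h^A) x Nat(h^D, h^C)| = 9 * 11 = 99

99


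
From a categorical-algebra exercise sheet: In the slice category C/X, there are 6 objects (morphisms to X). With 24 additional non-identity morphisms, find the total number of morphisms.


In the slice category C/X, objects are morphisms to X.
Identity morphisms: 6 (one per object of C/X).
Non-identity morphisms: 24.
Total = 6 + 24 = 30

30


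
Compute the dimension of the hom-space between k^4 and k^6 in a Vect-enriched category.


In Vect-enriched categories, Hom(k^n, k^m) is the space of m x n matrices.
dim(Hom(k^4, k^6)) = 6 * 4 = 24

24


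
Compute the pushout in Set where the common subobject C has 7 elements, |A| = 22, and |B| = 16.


The pushout A +_C B identifies the images of C in A and B.
|A +_C B| = |A| + |B| - |C| (for injections).
= 22 + 16 - 7 = 31

31


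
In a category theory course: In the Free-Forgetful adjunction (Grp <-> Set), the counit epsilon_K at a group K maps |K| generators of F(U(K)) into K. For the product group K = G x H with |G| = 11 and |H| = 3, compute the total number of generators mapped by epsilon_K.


The counit epsilon_K: F(U(K)) -> K of the Free-Forgetful adjunction
maps |K| generators of F(U(K)) into K. For K = G x H (the product group),
|G x H| = |G| * |H|.
Total generators mapped = 11 * 3 = 33.

33


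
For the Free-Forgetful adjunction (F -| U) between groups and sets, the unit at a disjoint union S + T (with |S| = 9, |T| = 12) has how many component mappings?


The unit eta_X: X -> U(F(X)) of the Free-Forgetful adjunction
maps each element of X to a generator of F(X). For X = S + T (disjoint
union in Set), |S + T| = |S| + |T|.
Total mappings = 9 + 12 = 21.

21


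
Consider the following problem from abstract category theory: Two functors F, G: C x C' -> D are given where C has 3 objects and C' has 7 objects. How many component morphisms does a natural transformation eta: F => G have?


A natural transformation eta: F => G assigns one component morphism per
object of the domain category.
The domain is the product category C x C', so
|Ob(C x C')| = |Ob(C)| * |Ob(C')| = 3 * 7 = 21.
Therefore eta has 21 component morphisms.

21


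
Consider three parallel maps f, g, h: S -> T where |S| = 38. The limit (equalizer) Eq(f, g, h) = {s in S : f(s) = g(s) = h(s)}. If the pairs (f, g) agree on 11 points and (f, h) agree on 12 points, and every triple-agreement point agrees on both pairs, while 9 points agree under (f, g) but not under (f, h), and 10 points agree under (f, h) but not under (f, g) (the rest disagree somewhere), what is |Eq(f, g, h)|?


Eq(f, g, h) is the triple-agreement set: points in S where all three
maps take the same value. Using inclusion-exclusion on the pairwise data:
Pair (f, g) agrees on 11 points; pair (f, h) on 12 points.
Points agreeing under (f, g) but not (f, h) = 9; under (f, h) but not (f, g) = 10.
Triple-agreement = agreement-in-(f, g) minus points that agree under (f, g) but not (f, h):
|Eq(f, g, h)| = 11 - 9 = 2
(cross-check via (f, h): 12 - 10 = 2.)

2


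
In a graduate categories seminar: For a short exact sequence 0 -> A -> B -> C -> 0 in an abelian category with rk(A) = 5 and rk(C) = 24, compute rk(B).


For a short exact sequence 0 -> A -> B -> C -> 0,
rank is additive: rank(B) = rank(A) + rank(C).
rank(B) = 5 + 24 = 29

29


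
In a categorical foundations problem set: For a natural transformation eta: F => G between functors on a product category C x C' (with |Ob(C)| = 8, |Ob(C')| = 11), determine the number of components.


A natural transformation eta: F => G assigns one component morphism per
object of the domain category.
The domain is the product category C x C', so
|Ob(C x C')| = |Ob(C)| * |Ob(C')| = 8 * 11 = 88.
Therefore eta has 88 component morphisms.

88


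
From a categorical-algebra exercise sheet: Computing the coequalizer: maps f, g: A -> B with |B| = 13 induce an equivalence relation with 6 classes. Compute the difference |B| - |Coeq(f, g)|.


The coequalizer Coeq(f, g) = B / ~ has one element per equivalence class.
|B| = 13, |Coeq(f, g)| = 6.
|B| - |Coeq(f, g)| = 13 - 6 = 7.

7


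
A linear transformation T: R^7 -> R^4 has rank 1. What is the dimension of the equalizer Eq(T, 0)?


The equalizer of f and the zero map is ker(f).
By the rank-nullity theorem: dim(ker(f)) = dim(domain) - rank(f).
dim(ker(f)) = 7 - 1 = 6

6
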